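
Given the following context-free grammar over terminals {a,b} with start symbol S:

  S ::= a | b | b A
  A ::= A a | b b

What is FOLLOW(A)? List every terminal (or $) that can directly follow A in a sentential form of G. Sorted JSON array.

FIRST iteration:
iter 1:
  A via A→b b: +{b}
  S via S→a: +{a}
  S via S→b: +{b}
  FIRST(S)={a,b}  FIRST(A)={b}
iter 2: done
  FIRST(S)={a,b}  FIRST(A)={b}

FOLLOW iteration:
FOLLOW(S) := {$}
pass 1:
  A→A a: FOLLOW(A) ⊇ FIRST(a) = {a}; new: +{a}
  S→b A: FOLLOW(A) ⊇ FOLLOW(S) ⊇ {$}; new: +{$}
  FOLLOW[S]={$}  FOLLOW[A]={$,a}
pass 2: done
  FOLLOW[S]={$}  FOLLOW[A]={$,a}

FOLLOW(A) = ["$", "a"]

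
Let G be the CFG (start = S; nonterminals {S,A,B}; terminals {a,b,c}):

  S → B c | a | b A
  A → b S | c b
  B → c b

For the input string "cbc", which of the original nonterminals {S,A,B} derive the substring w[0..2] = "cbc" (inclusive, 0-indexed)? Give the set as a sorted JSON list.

Convert to CNF:
  S -> B T1 | T0 A | a
  A -> T0 S | T1 T0
  B -> T1 T0
  T0 -> b
  T1 -> c

CYK table (by increasing span) (cells [i..j] with 0 ≤ i ≤ j ≤ 2 only):
  cell(0,0) c: {T1}  orig:{}
  cell(1,1) b: {T0}  orig:{}
  cell(2,2) c: {T1}  orig:{}
  cell(0,1) cb: {A,B}
  cell(1,2) bc: ∅
  cell(0,2) cbc: {S}

Original NTs in T[0,2] deriving "cbc": ["S"]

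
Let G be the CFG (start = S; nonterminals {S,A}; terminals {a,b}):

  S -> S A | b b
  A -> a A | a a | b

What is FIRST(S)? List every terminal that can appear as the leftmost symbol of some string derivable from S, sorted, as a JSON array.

Compute FIRST by fixpoint:
[1]
  A via A→a A: +{a}
  A via A→b: +{b}
  S via S→b b: +{b}
  S: {b}  A: {a,b}
[2] — fixpoint
  S: {b}  A: {a,b}

FIRST(S) = ["b"]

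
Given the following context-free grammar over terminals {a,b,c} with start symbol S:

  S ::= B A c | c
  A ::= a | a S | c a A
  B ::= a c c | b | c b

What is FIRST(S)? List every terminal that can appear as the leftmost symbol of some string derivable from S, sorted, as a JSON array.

FIRST sets, iterate to fixpoint:
round 1:
  A via A→a: +{a}
  A via A→c a A: +{c}
  B via B→a c c: +{a}
  B via B→b: +{b}
  B via B→c b: +{c}
  S via S→B A c: +{a,b,c}
  FIRST[S]={a,b,c}  FIRST[A]={a,c}  FIRST[B]={a,b,c}
round 2: done
  FIRST[S]={a,b,c}  FIRST[A]={a,c}  FIRST[B]={a,b,c}

FIRST(S) = ["a", "b", "c"]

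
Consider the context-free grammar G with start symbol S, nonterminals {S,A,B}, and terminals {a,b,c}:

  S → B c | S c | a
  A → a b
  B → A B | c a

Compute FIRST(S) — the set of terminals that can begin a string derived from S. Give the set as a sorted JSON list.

FIRST iteration:
iter 1:
  A via A→a b: +{a}
  B via B→A B: +{a}
  B via B→c a: +{c}
  S via S→B c: +{a,c}
  FIRST[S]={a,c}  FIRST[A]={a}  FIRST[B]={a,c}
iter 2: — fixpoint
  FIRST[S]={a,c}  FIRST[A]={a}  FIRST[B]={a,c}

FIRST(S) = ["a", "c"]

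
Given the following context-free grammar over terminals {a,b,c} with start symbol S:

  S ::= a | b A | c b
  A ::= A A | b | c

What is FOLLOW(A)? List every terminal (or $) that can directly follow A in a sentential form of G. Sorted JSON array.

Compute FIRST by fixpoint:
pass 1:
  A via A→b: +{b}
  A via A→c: +{c}
  S via S→a: +{a}
  S via S→b A: +{b}
  S via S→c b: +{c}
  FIRST(S)={a,b,c}  FIRST(A)={b,c}
pass 2: — fixpoint
  FIRST(S)={a,b,c}  FIRST(A)={b,c}

Compute FOLLOW by fixpoint:
FOLLOW(S) := {$}
pass 1:
  A→A A: FOLLOW(A) ⊇ FIRST(A) = {b,c}; new: +{b,c}
  S→b A: FOLLOW(A) ⊇ FOLLOW(S) ⊇ {$}; new: +{$}
  S: {$}  A: {$,b,c}
pass 2: (stable)
  S: {$}  A: {$,b,c}

FOLLOW(A) = ["$", "b", "c"]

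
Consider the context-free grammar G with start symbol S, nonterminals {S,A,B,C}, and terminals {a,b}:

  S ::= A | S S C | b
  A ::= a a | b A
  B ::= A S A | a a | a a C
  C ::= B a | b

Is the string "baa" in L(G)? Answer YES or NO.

CNF form of G:
  S -> S X4 | T0 T0 | T1 A | b
  A -> T0 T0 | T1 A
  B -> A X2 | T0 T0 | T0 X3
  C -> B T0 | b
  T0 -> a
  T1 -> b
  X2 -> S A
  X3 -> T0 C
  X4 -> S C

CYK fill:
  cell(0,0) b: {C,S,T1}  orig:{C,S}
  cell(1,1) a: {T0}  orig:{}
  cell(2,2) a: {T0}  orig:{}
  cell(0,1) ba: ∅
  cell(1,2) aa: {A,B,S}
  cell(0,2) baa: {A,S,X2}  orig:{A,S}

S ∈ T[0,2] ⇒ YES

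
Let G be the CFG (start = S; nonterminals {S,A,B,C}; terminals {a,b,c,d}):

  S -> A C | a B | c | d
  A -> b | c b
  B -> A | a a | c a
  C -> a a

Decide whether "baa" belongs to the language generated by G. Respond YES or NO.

CNF form of G:
  S -> A C | T2 B | c | d
  A -> T0 T1 | b
  B -> T0 T1 | T0 T2 | T2 T2 | b
  C -> T2 T2
  T0 -> c
  T1 -> b
  T2 -> a

CYK fill:
  [0..0]={A,B,T1}  "b"  orig:{A,B}
  [1..1]={T2}  "a"  orig:{}
  [2..2]={T2}  "a"  orig:{}
  [0..1]=∅  "ba"
  [1..2]={B,C}  "aa"
  [0..2]={S}  "baa"

S ∈ T[0,2] ⇒ YES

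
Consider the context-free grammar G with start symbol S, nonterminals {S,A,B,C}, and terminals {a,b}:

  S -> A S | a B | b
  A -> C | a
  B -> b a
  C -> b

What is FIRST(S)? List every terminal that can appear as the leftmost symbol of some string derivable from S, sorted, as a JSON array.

Compute FIRST by fixpoint:
[1]
  A via A→a: +{a}
  B via B→b a: +{b}
  C via C→b: +{b}
  S via S→A S: +{a}
  S via S→b: +{b}
  FIRST(S)={a,b}  FIRST(A)={a}  FIRST(B)={b}  FIRST(C)={b}
[2]
  A via A→C: +{b}
  FIRST(S)={a,b}  FIRST(A)={a,b}  FIRST(B)={b}  FIRST(C)={b}
[3] (stable)
  FIRST(S)={a,b}  FIRST(A)={a,b}  FIRST(B)={b}  FIRST(C)={b}

FIRST(S) = ["a", "b"]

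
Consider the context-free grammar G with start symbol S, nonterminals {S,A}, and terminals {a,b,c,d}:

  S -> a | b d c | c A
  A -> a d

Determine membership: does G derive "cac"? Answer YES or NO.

CNF form of G:
  S -> T2 X4 | T3 A | a
  A -> T0 T1
  T0 -> a
  T1 -> d
  T2 -> b
  T3 -> c
  X4 -> T1 T3

Fill CYK table bottom-up:
  [0..0]={T3}  "c"  orig:{}
  [1..1]={S,T0}  "a"  orig:{S}
  [2..2]={T3}  "c"  orig:{}
  [0..1]=∅  "ca"
  [1..2]=∅  "ac"
  [0..2]=∅  "cac"

S ∉ T[0,2] ⇒ NO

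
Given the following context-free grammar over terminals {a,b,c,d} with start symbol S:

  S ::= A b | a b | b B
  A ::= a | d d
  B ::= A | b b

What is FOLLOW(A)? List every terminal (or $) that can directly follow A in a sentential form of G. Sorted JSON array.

FIRST sets, iterate to fixpoint:
pass 1:
  A via A→a: +{a}
  A via A→d d: +{d}
  B via B→A: +{a,d}
  B via B→b b: +{b}
  S via S→A b: +{a,d}
  S via S→b B: +{b}
  FIRST[S]={a,b,d}  FIRST[A]={a,d}  FIRST[B]={a,b,d}
pass 2: (stable)
  FIRST[S]={a,b,d}  FIRST[A]={a,d}  FIRST[B]={a,b,d}

FOLLOW iteration:
FOLLOW(S) := {$}
round 1:
  S→A b: FOLLOW(A) ⊇ FIRST(b) = {b}; new: +{b}
  S→b B: FOLLOW(B) ⊇ FOLLOW(S) ⊇ {$}; new: +{$}
  FOLLOW[S]={$}  FOLLOW[A]={b}  FOLLOW[B]={$}
round 2:
  B→A: FOLLOW(A) ⊇ FOLLOW(B) ⊇ {$}; new: +{$}
  FOLLOW[S]={$}  FOLLOW[A]={$,b}  FOLLOW[B]={$}
round 3: (no change)
  FOLLOW[S]={$}  FOLLOW[A]={$,b}  FOLLOW[B]={$}

FOLLOW(A) = ["$", "b"]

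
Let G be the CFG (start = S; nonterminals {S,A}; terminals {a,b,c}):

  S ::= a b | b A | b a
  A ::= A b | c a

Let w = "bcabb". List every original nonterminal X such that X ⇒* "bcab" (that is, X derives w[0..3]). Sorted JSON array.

Convert to CNF:
  S -> T0 A | T0 T2 | T2 T0
  A -> A T0 | T1 T2
  T0 -> b
  T1 -> c
  T2 -> a

CYK fill, restricted to cells inside w[0..3]:
  T[0,0] 'b' = {T0}  orig:{}
  T[1,1] 'c' = {T1}  orig:{}
  T[2,2] 'a' = {T2}  orig:{}
  T[3,3] 'b' = {T0}  orig:{}
  T[0,1] 'bc' = ∅
  T[1,2] 'ca' = {A}
  T[2,3] 'ab' = {S}
  T[0,2] 'bca' = {S}
  T[1,3] 'cab' = {A}
  T[0,3] 'bcab' = {S}

Original NTs in T[0,3] deriving "bcab": ["S"]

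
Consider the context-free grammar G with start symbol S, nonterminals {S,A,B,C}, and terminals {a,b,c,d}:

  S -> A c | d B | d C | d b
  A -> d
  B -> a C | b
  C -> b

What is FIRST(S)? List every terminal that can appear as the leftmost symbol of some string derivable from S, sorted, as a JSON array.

FIRST sets, iterate to fixpoint:
pass 1:
  A via A→d: +{d}
  B via B→a C: +{a}
  B via B→b: +{b}
  C via C→b: +{b}
  S via S→A c: +{d}
  S: {d}  A: {d}  B: {a,b}  C: {b}
pass 2: done
  S: {d}  A: {d}  B: {a,b}  C: {b}

FIRST(S) = ["d"]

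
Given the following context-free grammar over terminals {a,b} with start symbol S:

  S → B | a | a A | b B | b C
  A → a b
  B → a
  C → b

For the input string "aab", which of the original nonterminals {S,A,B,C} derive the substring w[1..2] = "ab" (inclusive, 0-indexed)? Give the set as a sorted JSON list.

CNF form of G:
  S -> T0 A | T1 B | T1 C | a
  A -> T0 T1
  B -> a
  C -> b
  T0 -> a
  T1 -> b

CYK fill — only the sub-triangle for w[1..2]:
  cell(1,1) a: {B,S,T0}  orig:{B,S}
  cell(2,2) b: {C,T1}  orig:{C}
  cell(1,2) ab: {A}

Original NTs in T[1,2] deriving "ab": ["A"]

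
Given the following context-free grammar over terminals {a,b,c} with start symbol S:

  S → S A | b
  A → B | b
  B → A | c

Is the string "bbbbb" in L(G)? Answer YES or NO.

CNF form of G:
  S -> S A | b
  A -> b | c
  B -> b | c

CYK fill:
  [0..0]={A,B,S}  "b"
  [1..1]={A,B,S}  "b"
  [2..2]={A,B,S}  "b"
  [3..3]={A,B,S}  "b"
  [4..4]={A,B,S}  "b"
  [0..1]={S}  "bb"
  [1..2]={S}  "bb"
  [2..3]={S}  "bb"
  [3..4]={S}  "bb"
  [0..2]={S}  "bbb"
  [1..3]={S}  "bbb"
  [2..4]={S}  "bbb"
  [0..3]={S}  "bbbb"
  [1..4]={S}  "bbbb"
  [0..4]={S}  "bbbbb"

S ∈ T[0,4] ⇒ YES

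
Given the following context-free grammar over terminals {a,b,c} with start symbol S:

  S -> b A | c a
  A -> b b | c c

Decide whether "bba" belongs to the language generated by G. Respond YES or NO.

Convert to CNF:
  S -> T0 A | T1 T2
  A -> T0 T0 | T1 T1
  T0 -> b
  T1 -> c
  T2 -> a

CYK table (by increasing span):
  [0..0]={T0}  "b"  orig:{}
  [1..1]={T0}  "b"  orig:{}
  [2..2]={T2}  "a"  orig:{}
  [0..1]={A}  "bb"
  [1..2]=∅  "ba"
  [0..2]=∅  "bba"

S ∉ T[0,2] ⇒ NO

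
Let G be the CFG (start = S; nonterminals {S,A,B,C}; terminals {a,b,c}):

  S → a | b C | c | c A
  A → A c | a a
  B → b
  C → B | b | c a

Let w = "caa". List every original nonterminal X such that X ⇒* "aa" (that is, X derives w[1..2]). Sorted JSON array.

CNF form of G:
  S -> T0 A | T2 C | a | c
  A -> A T0 | T1 T1
  B -> b
  C -> T0 T1 | b
  T0 -> c
  T1 -> a
  T2 -> b

CYK fill — only the sub-triangle for w[1..2]:
  [1..1]={S,T1}  "a"  orig:{S}
  [2..2]={S,T1}  "a"  orig:{S}
  [1..2]={A}  "aa"

Original NTs in T[1,2] deriving "aa": ["A"]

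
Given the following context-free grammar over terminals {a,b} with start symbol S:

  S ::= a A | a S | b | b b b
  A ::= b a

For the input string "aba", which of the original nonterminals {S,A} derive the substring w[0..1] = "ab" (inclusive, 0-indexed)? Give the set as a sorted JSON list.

CNF form of G:
  S -> T0 X2 | T1 A | T1 S | b
  A -> T0 T1
  T0 -> b
  T1 -> a
  X2 -> T0 T0

CYK fill (cells [i..j] with 0 ≤ i ≤ j ≤ 1 only):
  [0..0]={T1}  "a"  orig:{}
  [1..1]={S,T0}  "b"  orig:{S}
  [0..1]={S}  "ab"

Original NTs in T[0,1] deriving "ab": ["S"]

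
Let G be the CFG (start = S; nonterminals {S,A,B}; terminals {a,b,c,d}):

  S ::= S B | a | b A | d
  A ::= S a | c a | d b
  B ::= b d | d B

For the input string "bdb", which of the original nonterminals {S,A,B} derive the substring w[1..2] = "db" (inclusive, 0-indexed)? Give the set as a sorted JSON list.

CNF form of G:
  S -> S B | T3 A | a | d
  A -> S T0 | T1 T0 | T2 T3
  B -> T2 B | T3 T2
  T0 -> a
  T1 -> c
  T2 -> d
  T3 -> b

Fill CYK table bottom-up — only the sub-triangle for w[1..2]:
  cell(1,1) d: {S,T2}  orig:{S}
  cell(2,2) b: {T3}  orig:{}
  cell(1,2) db: {A}

Original NTs in T[1,2] deriving "db": ["A"]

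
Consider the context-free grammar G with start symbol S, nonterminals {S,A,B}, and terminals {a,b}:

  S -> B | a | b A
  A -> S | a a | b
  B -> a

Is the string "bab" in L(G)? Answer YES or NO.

CNF form of G:
  S -> T1 A | a
  A -> T0 T0 | T1 A | a | b
  B -> a
  T0 -> a
  T1 -> b

CYK table (by increasing span):
  T[0,0] 'b' = {A,T1}  orig:{A}
  T[1,1] 'a' = {A,B,S,T0}  orig:{A,B,S}
  T[2,2] 'b' = {A,T1}  orig:{A}
  T[0,1] 'ba' = {A,S}
  T[1,2] 'ab' = ∅
  T[0,2] 'bab' = ∅

S ∉ T[0,2] ⇒ NO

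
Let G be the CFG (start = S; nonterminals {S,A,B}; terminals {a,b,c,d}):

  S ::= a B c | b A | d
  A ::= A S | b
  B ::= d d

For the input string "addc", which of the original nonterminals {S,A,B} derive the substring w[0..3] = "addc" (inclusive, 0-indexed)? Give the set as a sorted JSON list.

CNF form of G:
  S -> T1 X4 | T3 A | d
  A -> A S | b
  B -> T0 T0
  T0 -> d
  T1 -> a
  T2 -> c
  T3 -> b
  X4 -> B T2

Fill CYK table bottom-up — only the sub-triangle for w[0..3]:
  T[0,0] 'a' = {T1}  orig:{}
  T[1,1] 'd' = {S,T0}  orig:{S}
  T[2,2] 'd' = {S,T0}  orig:{S}
  T[3,3] 'c' = {T2}  orig:{}
  T[0,1] 'ad' = ∅
  T[1,2] 'dd' = {B}
  T[2,3] 'dc' = ∅
  T[0,2] 'add' = ∅
  T[1,3] 'ddc' = {X4}  orig:{}
  T[0,3] 'addc' = {S}

Original NTs in T[0,3] deriving "addc": ["S"]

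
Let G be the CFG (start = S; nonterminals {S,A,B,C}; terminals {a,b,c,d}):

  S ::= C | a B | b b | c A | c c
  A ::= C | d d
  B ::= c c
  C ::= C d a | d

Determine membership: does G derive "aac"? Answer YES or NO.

Convert to CNF:
  S -> C X6 | T1 B | T2 A | T2 T2 | T3 T3 | d
  A -> C X4 | T0 T0 | d
  B -> T2 T2
  C -> C X5 | d
  T0 -> d
  T1 -> a
  T2 -> c
  T3 -> b
  X4 -> T0 T1
  X5 -> T0 T1
  X6 -> T0 T1

CYK fill:
  cell(0,0) a: {T1}  orig:{}
  cell(1,1) a: {T1}  orig:{}
  cell(2,2) c: {T2}  orig:{}
  cell(0,1) aa: ∅
  cell(1,2) ac: ∅
  cell(0,2) aac: ∅

S ∉ T[0,2] ⇒ NO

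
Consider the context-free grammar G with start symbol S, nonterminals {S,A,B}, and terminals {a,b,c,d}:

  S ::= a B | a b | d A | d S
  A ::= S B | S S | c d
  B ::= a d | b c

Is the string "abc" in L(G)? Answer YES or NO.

CNF form of G:
  S -> T1 A | T1 S | T2 B | T2 T3
  A -> S B | S S | T0 T1
  B -> T2 T1 | T3 T0
  T0 -> c
  T1 -> d
  T2 -> a
  T3 -> b

CYK table (by increasing span):
  T[0,0] 'a' = {T2}  orig:{}
  T[1,1] 'b' = {T3}  orig:{}
  T[2,2] 'c' = {T0}  orig:{}
  T[0,1] 'ab' = {S}
  T[1,2] 'bc' = {B}
  T[0,2] 'abc' = {S}

S ∈ T[0,2] ⇒ YES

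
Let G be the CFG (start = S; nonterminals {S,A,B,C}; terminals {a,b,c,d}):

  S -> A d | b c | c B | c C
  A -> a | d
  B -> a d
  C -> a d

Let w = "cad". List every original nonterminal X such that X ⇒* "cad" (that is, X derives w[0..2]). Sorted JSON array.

Convert to CNF:
  S -> A T1 | T2 T3 | T3 B | T3 C
  A -> a | d
  B -> T0 T1
  C -> T0 T1
  T0 -> a
  T1 -> d
  T2 -> b
  T3 -> c

Fill CYK table bottom-up — only the sub-triangle for w[0..2]:
  [0..0]={T3}  "c"  orig:{}
  [1..1]={A,T0}  "a"  orig:{A}
  [2..2]={A,T1}  "d"  orig:{A}
  [0..1]=∅  "ca"
  [1..2]={B,C,S}  "ad"
  [0..2]={S}  "cad"

Original NTs in T[0,2] deriving "cad": ["S"]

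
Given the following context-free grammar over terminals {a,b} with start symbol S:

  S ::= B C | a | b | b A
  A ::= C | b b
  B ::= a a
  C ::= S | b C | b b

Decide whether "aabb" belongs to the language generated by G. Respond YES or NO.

Convert to CNF:
  S -> B C | T0 A | a | b
  A -> B C | T0 A | T0 C | T0 T0 | a | b
  B -> T1 T1
  C -> B C | T0 A | T0 C | T0 T0 | a | b
  T0 -> b
  T1 -> a

CYK fill:
  [0..0]={A,C,S,T1}  "a"  orig:{A,C,S}
  [1..1]={A,C,S,T1}  "a"  orig:{A,C,S}
  [2..2]={A,C,S,T0}  "b"  orig:{A,C,S}
  [3..3]={A,C,S,T0}  "b"  orig:{A,C,S}
  [0..1]={B}  "aa"
  [1..2]=∅  "ab"
  [2..3]={A,C,S}  "bb"
  [0..2]={A,C,S}  "aab"
  [1..3]=∅  "abb"
  [0..3]={A,C,S}  "aabb"

S ∈ T[0,3] ⇒ YES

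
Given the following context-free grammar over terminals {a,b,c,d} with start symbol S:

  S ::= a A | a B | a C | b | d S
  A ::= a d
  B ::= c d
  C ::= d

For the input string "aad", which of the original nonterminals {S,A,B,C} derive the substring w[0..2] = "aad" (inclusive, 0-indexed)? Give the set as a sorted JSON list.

Convert to CNF:
  S -> T0 A | T0 B | T0 C | T1 S | b
  A -> T0 T1
  B -> T2 T1
  C -> d
  T0 -> a
  T1 -> d
  T2 -> c

Fill CYK table bottom-up, restricted to cells inside w[0..2]:
  cell(0,0) a: {T0}  orig:{}
  cell(1,1) a: {T0}  orig:{}
  cell(2,2) d: {C,T1}  orig:{C}
  cell(0,1) aa: ∅
  cell(1,2) ad: {A,S}
  cell(0,2) aad: {S}

Original NTs in T[0,2] deriving "aad": ["S"]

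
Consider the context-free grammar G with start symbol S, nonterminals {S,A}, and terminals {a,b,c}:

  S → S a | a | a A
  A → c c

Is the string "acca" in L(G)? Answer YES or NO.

Convert to CNF:
  S -> S T1 | T1 A | a
  A -> T0 T0
  T0 -> c
  T1 -> a

Fill CYK table bottom-up:
  cell(0,0) a: {S,T1}  orig:{S}
  cell(1,1) c: {T0}  orig:{}
  cell(2,2) c: {T0}  orig:{}
  cell(3,3) a: {S,T1}  orig:{S}
  cell(0,1) ac: ∅
  cell(1,2) cc: {A}
  cell(2,3) ca: ∅
  cell(0,2) acc: {S}
  cell(1,3) cca: ∅
  cell(0,3) acca: {S}

S ∈ T[0,3] ⇒ YES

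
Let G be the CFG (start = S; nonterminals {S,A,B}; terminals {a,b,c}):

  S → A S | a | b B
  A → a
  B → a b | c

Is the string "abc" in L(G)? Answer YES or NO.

CNF form of G:
  S -> A S | T1 B | a
  A -> a
  B -> T0 T1 | c
  T0 -> a
  T1 -> b

Fill CYK table bottom-up:
  cell(0,0) a: {A,S,T0}  orig:{A,S}
  cell(1,1) b: {T1}  orig:{}
  cell(2,2) c: {B}
  cell(0,1) ab: {B}
  cell(1,2) bc: {S}
  cell(0,2) abc: {S}

S ∈ T[0,2] ⇒ YES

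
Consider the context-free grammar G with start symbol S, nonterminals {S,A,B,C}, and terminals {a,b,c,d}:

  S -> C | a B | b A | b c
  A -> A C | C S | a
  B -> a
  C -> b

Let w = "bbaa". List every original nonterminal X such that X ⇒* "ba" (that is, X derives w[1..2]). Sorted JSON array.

Convert to CNF:
  S -> T0 B | T1 A | T1 T2 | b
  A -> A C | C S | a
  B -> a
  C -> b
  T0 -> a
  T1 -> b
  T2 -> c

Fill CYK table bottom-up — only the sub-triangle for w[1..2]:
  cell(1,1) b: {C,S,T1}  orig:{C,S}
  cell(2,2) a: {A,B,T0}  orig:{A,B}
  cell(1,2) ba: {S}

Original NTs in T[1,2] deriving "ba": ["S"]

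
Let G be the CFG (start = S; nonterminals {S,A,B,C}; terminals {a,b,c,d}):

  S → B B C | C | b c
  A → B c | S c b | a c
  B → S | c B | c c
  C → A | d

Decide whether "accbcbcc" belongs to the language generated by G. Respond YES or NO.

CNF form of G:
  S -> B T0 | B X7 | S X8 | T1 T0 | T2 T0 | d
  A -> B T0 | S X3 | T2 T0
  B -> B T0 | B X4 | S X5 | T0 B | T0 T0 | T1 T0 | T2 T0 | d
  C -> B T0 | S X6 | T2 T0 | d
  T0 -> c
  T1 -> b
  T2 -> a
  X3 -> T0 T1
  X4 -> B C
  X5 -> T0 T1
  X6 -> T0 T1
  X7 -> B C
  X8 -> T0 T1

Fill CYK table bottom-up:
  cell(0,0) a: {T2}  orig:{}
  cell(1,1) c: {T0}  orig:{}
  cell(2,2) c: {T0}  orig:{}
  cell(3,3) b: {T1}  orig:{}
  cell(4,4) c: {T0}  orig:{}
  cell(5,5) b: {T1}  orig:{}
  cell(6,6) c: {T0}  orig:{}
  cell(7,7) c: {T0}  orig:{}
  cell(0,1) ac: {A,B,C,S}
  cell(1,2) cc: {B}
  cell(2,3) cb: {X3,X5,X6,X8}  orig:{}
  cell(3,4) bc: {B,S}
  cell(4,5) cb: {X3,X5,X6,X8}  orig:{}
  cell(5,6) bc: {B,S}
  cell(6,7) cc: {B}
  cell(0,2) acc: {A,B,C,S}
  cell(1,3) ccb: ∅
  cell(2,4) cbc: {B}
  cell(3,5) bcb: ∅
  cell(4,6) cbc: {B}
  cell(5,7) bcc: {A,B,C,S}
  cell(0,3) accb: {A,B,C,S}
  cell(1,4) ccbc: {B}
  cell(2,5) cbcb: ∅
  cell(3,6) bcbc: ∅
  cell(4,7) cbcc: {A,B,C,S}
  cell(0,4) accbc: {A,B,C,S}
  cell(1,5) ccbcb: ∅
  cell(2,6) cbcbc: ∅
  cell(3,7) bcbcc: {X4,X7}  orig:{}
  cell(0,5) accbcb: {A,B,C,S}
  cell(1,6) ccbcbc: ∅
  cell(2,7) cbcbcc: {X4,X7}  orig:{}
  cell(0,6) accbcbc: {A,B,C,S}
  cell(1,7) ccbcbcc: {B,S,X4,X7}  orig:{B,S}
  cell(0,7) accbcbcc: {A,B,C,S,X4,X7}  orig:{A,B,C,S}

S ∈ T[0,7] ⇒ YES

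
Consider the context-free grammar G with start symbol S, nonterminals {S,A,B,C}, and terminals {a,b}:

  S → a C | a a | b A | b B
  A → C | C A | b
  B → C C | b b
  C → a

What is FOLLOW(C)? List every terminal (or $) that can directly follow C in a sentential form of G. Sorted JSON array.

FIRST sets, iterate to fixpoint:
pass 1:
  A via A→b: +{b}
  B via B→b b: +{b}
  C via C→a: +{a}
  S via S→a C: +{a}
  S via S→b A: +{b}
  FIRST[S]={a,b}  FIRST[A]={b}  FIRST[B]={b}  FIRST[C]={a}
pass 2:
  A via A→C: +{a}
  B via B→C C: +{a}
  FIRST[S]={a,b}  FIRST[A]={a,b}  FIRST[B]={a,b}  FIRST[C]={a}
pass 3: done
  FIRST[S]={a,b}  FIRST[A]={a,b}  FIRST[B]={a,b}  FIRST[C]={a}

Compute FOLLOW by fixpoint:
seed FOLLOW(S) with $
round 1:
  A→C A: FOLLOW(C) ⊇ FIRST(A) = {a,b}; new: +{a,b}
  S→a C: FOLLOW(C) ⊇ FOLLOW(S) ⊇ {$}; new: +{$}
  S→b A: FOLLOW(A) ⊇ FOLLOW(S) ⊇ {$}; new: +{$}
  S→b B: FOLLOW(B) ⊇ FOLLOW(S) ⊇ {$}; new: +{$}
  S: {$}  A: {$}  B: {$}  C: {$,a,b}
round 2: (no change)
  S: {$}  A: {$}  B: {$}  C: {$,a,b}

FOLLOW(C) = ["$", "a", "b"]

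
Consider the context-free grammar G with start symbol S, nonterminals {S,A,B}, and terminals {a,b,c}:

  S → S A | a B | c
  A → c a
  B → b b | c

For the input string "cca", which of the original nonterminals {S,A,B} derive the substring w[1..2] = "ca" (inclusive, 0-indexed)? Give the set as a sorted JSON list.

Convert to CNF:
  S -> S A | T1 B | c
  A -> T0 T1
  B -> T2 T2 | c
  T0 -> c
  T1 -> a
  T2 -> b

Fill CYK table bottom-up (cells [i..j] with 1 ≤ i ≤ j ≤ 2 only):
  cell(1,1) c: {B,S,T0}  orig:{B,S}
  cell(2,2) a: {T1}  orig:{}
  cell(1,2) ca: {A}

Original NTs in T[1,2] deriving "ca": ["A"]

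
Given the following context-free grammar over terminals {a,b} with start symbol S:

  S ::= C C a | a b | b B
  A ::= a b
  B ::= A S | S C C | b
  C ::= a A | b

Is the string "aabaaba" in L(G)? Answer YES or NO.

Convert to CNF:
  S -> C X3 | T0 T1 | T1 B
  A -> T0 T1
  B -> A S | S X2 | b
  C -> T0 A | b
  T0 -> a
  T1 -> b
  X2 -> C C
  X3 -> C T0

Fill CYK table bottom-up:
  [0..0]={T0}  "a"  orig:{}
  [1..1]={T0}  "a"  orig:{}
  [2..2]={B,C,T1}  "b"  orig:{B,C}
  [3..3]={T0}  "a"  orig:{}
  [4..4]={T0}  "a"  orig:{}
  [5..5]={B,C,T1}  "b"  orig:{B,C}
  [6..6]={T0}  "a"  orig:{}
  [0..1]=∅  "aa"
  [1..2]={A,S}  "ab"
  [2..3]={X3}  "ba"  orig:{}
  [3..4]=∅  "aa"
  [4..5]={A,S}  "ab"
  [5..6]={X3}  "ba"  orig:{}
  [0..2]={C}  "aab"
  [1..3]=∅  "aba"
  [2..4]=∅  "baa"
  [3..5]={C}  "aab"
  [4..6]=∅  "aba"
  [0..3]={X3}  "aaba"  orig:{}
  [1..4]=∅  "abaa"
  [2..5]={X2}  "baab"  orig:{}
  [3..6]={X3}  "aaba"  orig:{}
  [0..4]=∅  "aabaa"
  [1..5]=∅  "abaab"
  [2..6]={S}  "baaba"
  [0..5]={X2}  "aabaab"  orig:{}
  [1..6]=∅  "abaaba"
  [0..6]={S}  "aabaaba"

S ∈ T[0,6] ⇒ YES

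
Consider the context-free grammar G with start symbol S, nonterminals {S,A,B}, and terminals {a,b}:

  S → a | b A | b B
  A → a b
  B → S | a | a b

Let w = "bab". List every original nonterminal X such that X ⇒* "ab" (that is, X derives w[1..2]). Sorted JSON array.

CNF form of G:
  S -> T1 A | T1 B | a
  A -> T0 T1
  B -> T0 T1 | T1 A | T1 B | a
  T0 -> a
  T1 -> b

Fill CYK table bottom-up, restricted to cells inside w[1..2]:
  T[1,1] 'a' = {B,S,T0}  orig:{B,S}
  T[2,2] 'b' = {T1}  orig:{}
  T[1,2] 'ab' = {A,B}

Original NTs in T[1,2] deriving "ab": ["A", "B"]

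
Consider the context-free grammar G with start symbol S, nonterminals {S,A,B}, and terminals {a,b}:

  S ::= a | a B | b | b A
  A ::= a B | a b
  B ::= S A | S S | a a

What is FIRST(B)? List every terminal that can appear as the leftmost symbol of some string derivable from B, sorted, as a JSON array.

FIRST sets, iterate to fixpoint:
pass 1:
  A via A→a B: +{a}
  B via B→a a: +{a}
  S via S→a: +{a}
  S via S→b: +{b}
  FIRST(S)={a,b}  FIRST(A)={a}  FIRST(B)={a}
pass 2:
  B via B→S A: +{b}
  FIRST(S)={a,b}  FIRST(A)={a}  FIRST(B)={a,b}
pass 3: done
  FIRST(S)={a,b}  FIRST(A)={a}  FIRST(B)={a,b}

FIRST(B) = ["a", "b"]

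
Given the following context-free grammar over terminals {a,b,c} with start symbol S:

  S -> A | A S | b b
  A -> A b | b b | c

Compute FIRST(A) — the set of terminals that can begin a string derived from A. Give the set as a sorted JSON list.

Compute FIRST by fixpoint:
[1]
  A via A→b b: +{b}
  A via A→c: +{c}
  S via S→A: +{b,c}
  S: {b,c}  A: {b,c}
[2] done
  S: {b,c}  A: {b,c}

FIRST(A) = ["b", "c"]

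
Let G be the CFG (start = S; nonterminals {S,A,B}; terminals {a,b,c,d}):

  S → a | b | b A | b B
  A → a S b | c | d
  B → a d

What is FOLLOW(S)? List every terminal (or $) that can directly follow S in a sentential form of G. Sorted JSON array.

FIRST iteration:
pass 1:
  A via A→a S b: +{a}
  A via A→c: +{c}
  A via A→d: +{d}
  B via B→a d: +{a}
  S via S→a: +{a}
  S via S→b: +{b}
  FIRST[S]={a,b}  FIRST[A]={a,c,d}  FIRST[B]={a}
pass 2: (no change)
  FIRST[S]={a,b}  FIRST[A]={a,c,d}  FIRST[B]={a}

Compute FOLLOW by fixpoint:
FOLLOW(S) := {$}
iter 1:
  A→a S b: FOLLOW(S) ⊇ FIRST(b) = {b}; new: +{b}
  S→b A: FOLLOW(A) ⊇ FOLLOW(S) ⊇ {$,b}; new: +{$,b}
  S→b B: FOLLOW(B) ⊇ FOLLOW(S) ⊇ {$,b}; new: +{$,b}
  FOLLOW(S)={$,b}  FOLLOW(A)={$,b}  FOLLOW(B)={$,b}
iter 2: — fixpoint
  FOLLOW(S)={$,b}  FOLLOW(A)={$,b}  FOLLOW(B)={$,b}

FOLLOW(S) = ["$", "b"]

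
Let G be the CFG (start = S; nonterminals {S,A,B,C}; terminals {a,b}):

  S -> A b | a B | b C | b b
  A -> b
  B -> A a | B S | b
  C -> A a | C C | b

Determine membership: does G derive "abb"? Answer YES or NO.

Convert to CNF:
  S -> A T1 | T0 B | T1 C | T1 T1
  A -> b
  B -> A T0 | B S | b
  C -> A T0 | C C | b
  T0 -> a
  T1 -> b

CYK fill:
  T[0,0] 'a' = {T0}  orig:{}
  T[1,1] 'b' = {A,B,C,T1}  orig:{A,B,C}
  T[2,2] 'b' = {A,B,C,T1}  orig:{A,B,C}
  T[0,1] 'ab' = {S}
  T[1,2] 'bb' = {C,S}
  T[0,2] 'abb' = ∅

S ∉ T[0,2] ⇒ NO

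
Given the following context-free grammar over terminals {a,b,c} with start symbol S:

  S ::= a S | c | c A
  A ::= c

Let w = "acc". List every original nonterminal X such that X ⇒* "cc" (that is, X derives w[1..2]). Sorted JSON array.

Convert to CNF:
  S -> T0 S | T1 A | c
  A -> c
  T0 -> a
  T1 -> c

CYK table (by increasing span) (cells [i..j] with 1 ≤ i ≤ j ≤ 2 only):
  [1..1]={A,S,T1}  "c"  orig:{A,S}
  [2..2]={A,S,T1}  "c"  orig:{A,S}
  [1..2]={S}  "cc"

Original NTs in T[1,2] deriving "cc": ["S"]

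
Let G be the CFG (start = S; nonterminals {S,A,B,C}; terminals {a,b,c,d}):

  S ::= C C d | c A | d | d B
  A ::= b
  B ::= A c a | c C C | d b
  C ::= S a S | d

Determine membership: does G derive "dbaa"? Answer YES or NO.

CNF form of G:
  S -> C X7 | T0 A | T2 B | d
  A -> b
  B -> A X4 | T0 X5 | T2 T3
  C -> S X6 | d
  T0 -> c
  T1 -> a
  T2 -> d
  T3 -> b
  X4 -> T0 T1
  X5 -> C C
  X6 -> T1 S
  X7 -> C T2

Fill CYK table bottom-up:
  [0..0]={C,S,T2}  "d"  orig:{C,S}
  [1..1]={A,T3}  "b"  orig:{A}
  [2..2]={T1}  "a"  orig:{}
  [3..3]={T1}  "a"  orig:{}
  [0..1]={B}  "db"
  [1..2]=∅  "ba"
  [2..3]=∅  "aa"
  [0..2]=∅  "dba"
  [1..3]=∅  "baa"
  [0..3]=∅  "dbaa"

S ∉ T[0,3] ⇒ NO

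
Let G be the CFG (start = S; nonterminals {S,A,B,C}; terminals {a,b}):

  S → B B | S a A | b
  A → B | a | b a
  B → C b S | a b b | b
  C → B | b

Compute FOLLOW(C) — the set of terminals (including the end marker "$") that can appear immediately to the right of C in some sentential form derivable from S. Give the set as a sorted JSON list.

FIRST iteration:
iter 1:
  A via A→a: +{a}
  A via A→b a: +{b}
  B via B→a b b: +{a}
  B via B→b: +{b}
  C via C→B: +{a,b}
  S via S→B B: +{a,b}
  FIRST(S)={a,b}  FIRST(A)={a,b}  FIRST(B)={a,b}  FIRST(C)={a,b}
iter 2: (stable)
  FIRST(S)={a,b}  FIRST(A)={a,b}  FIRST(B)={a,b}  FIRST(C)={a,b}

Compute FOLLOW by fixpoint:
initialize: $ ∈ FOLLOW(S)
[1]
  B→C b S: FOLLOW(C) ⊇ FIRST(b) = {b}; new: +{b}
  C→B: FOLLOW(B) ⊇ FOLLOW(C) ⊇ {b}; new: +{b}
  S→B B: FOLLOW(B) ⊇ FIRST(B) = {a,b}; new: +{a}
  S→B B: FOLLOW(B) ⊇ FOLLOW(S) ⊇ {$}; new: +{$}
  S→S a A: FOLLOW(S) ⊇ FIRST(a) = {a}; new: +{a}
  S→S a A: FOLLOW(A) ⊇ FOLLOW(S) ⊇ {$,a}; new: +{$,a}
  FOLLOW(S)={$,a}  FOLLOW(A)={$,a}  FOLLOW(B)={$,a,b}  FOLLOW(C)={b}
[2]
  B→C b S: FOLLOW(S) ⊇ FOLLOW(B) ⊇ {$,a,b}; new: +{b}
  S→S a A: FOLLOW(A) ⊇ FOLLOW(S) ⊇ {$,a,b}; new: +{b}
  FOLLOW(S)={$,a,b}  FOLLOW(A)={$,a,b}  FOLLOW(B)={$,a,b}  FOLLOW(C)={b}
[3] done
  FOLLOW(S)={$,a,b}  FOLLOW(A)={$,a,b}  FOLLOW(B)={$,a,b}  FOLLOW(C)={b}

FOLLOW(C) = ["b"]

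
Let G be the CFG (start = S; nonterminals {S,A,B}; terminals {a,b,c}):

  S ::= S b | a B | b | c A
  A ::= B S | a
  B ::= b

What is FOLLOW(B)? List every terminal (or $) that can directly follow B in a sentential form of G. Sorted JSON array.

FIRST sets, iterate to fixpoint:
iter 1:
  A via A→a: +{a}
  B via B→b: +{b}
  S via S→a B: +{a}
  S via S→b: +{b}
  S via S→c A: +{c}
  FIRST[S]={a,b,c}  FIRST[A]={a}  FIRST[B]={b}
iter 2:
  A via A→B S: +{b}
  FIRST[S]={a,b,c}  FIRST[A]={a,b}  FIRST[B]={b}
iter 3: done
  FIRST[S]={a,b,c}  FIRST[A]={a,b}  FIRST[B]={b}

FOLLOW iteration:
FOLLOW(S) := {$}
round 1:
  A→B S: FOLLOW(B) ⊇ FIRST(S) = {a,b,c}; new: +{a,b,c}
  S→S b: FOLLOW(S) ⊇ FIRST(b) = {b}; new: +{b}
  S→a B: FOLLOW(B) ⊇ FOLLOW(S) ⊇ {$,b}; new: +{$}
  S→c A: FOLLOW(A) ⊇ FOLLOW(S) ⊇ {$,b}; new: +{$,b}
  S: {$,b}  A: {$,b}  B: {$,a,b,c}
round 2: (no change)
  S: {$,b}  A: {$,b}  B: {$,a,b,c}

FOLLOW(B) = ["$", "a", "b", "c"]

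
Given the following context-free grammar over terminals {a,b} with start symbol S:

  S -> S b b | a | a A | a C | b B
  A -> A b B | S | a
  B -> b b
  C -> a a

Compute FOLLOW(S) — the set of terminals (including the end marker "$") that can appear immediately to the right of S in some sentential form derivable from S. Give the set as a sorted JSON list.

Compute FIRST by fixpoint:
pass 1:
  A via A→a: +{a}
  B via B→b b: +{b}
  C via C→a a: +{a}
  S via S→a: +{a}
  S via S→b B: +{b}
  FIRST(S)={a,b}  FIRST(A)={a}  FIRST(B)={b}  FIRST(C)={a}
pass 2:
  A via A→S: +{b}
  FIRST(S)={a,b}  FIRST(A)={a,b}  FIRST(B)={b}  FIRST(C)={a}
pass 3: done
  FIRST(S)={a,b}  FIRST(A)={a,b}  FIRST(B)={b}  FIRST(C)={a}

Compute FOLLOW by fixpoint:
initialize: $ ∈ FOLLOW(S)
round 1:
  A→A b B: FOLLOW(A) ⊇ FIRST(b) = {b}; new: +{b}
  A→A b B: FOLLOW(B) ⊇ FOLLOW(A) ⊇ {b}; new: +{b}
  A→S: FOLLOW(S) ⊇ FOLLOW(A) ⊇ {b}; new: +{b}
  S→a A: FOLLOW(A) ⊇ FOLLOW(S) ⊇ {$,b}; new: +{$}
  S→a C: FOLLOW(C) ⊇ FOLLOW(S) ⊇ {$,b}; new: +{$,b}
  S→b B: FOLLOW(B) ⊇ FOLLOW(S) ⊇ {$,b}; new: +{$}
  FOLLOW[S]={$,b}  FOLLOW[A]={$,b}  FOLLOW[B]={$,b}  FOLLOW[C]={$,b}
round 2: (no change)
  FOLLOW[S]={$,b}  FOLLOW[A]={$,b}  FOLLOW[B]={$,b}  FOLLOW[C]={$,b}

FOLLOW(S) = ["$", "b"]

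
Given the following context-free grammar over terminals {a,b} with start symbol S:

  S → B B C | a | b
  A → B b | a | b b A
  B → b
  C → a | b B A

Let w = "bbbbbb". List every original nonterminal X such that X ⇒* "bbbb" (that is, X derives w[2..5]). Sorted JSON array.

CNF form of G:
  S -> B X3 | a | b
  A -> B T0 | T0 X1 | a
  B -> b
  C -> T0 X2 | a
  T0 -> b
  X1 -> T0 A
  X2 -> B A
  X3 -> B C

CYK fill (cells [i..j] with 2 ≤ i ≤ j ≤ 5 only):
  [2..2]={B,S,T0}  "b"  orig:{B,S}
  [3..3]={B,S,T0}  "b"  orig:{B,S}
  [4..4]={B,S,T0}  "b"  orig:{B,S}
  [5..5]={B,S,T0}  "b"  orig:{B,S}
  [2..3]={A}  "bb"
  [3..4]={A}  "bb"
  [4..5]={A}  "bb"
  [2..4]={X1,X2}  "bbb"  orig:{}
  [3..5]={X1,X2}  "bbb"  orig:{}
  [2..5]={A,C}  "bbbb"

Original NTs in T[2,5] deriving "bbbb": ["A", "C"]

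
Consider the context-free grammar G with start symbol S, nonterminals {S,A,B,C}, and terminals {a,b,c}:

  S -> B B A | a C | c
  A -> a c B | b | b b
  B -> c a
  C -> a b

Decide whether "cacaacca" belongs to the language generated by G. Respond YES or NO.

CNF form of G:
  S -> B X4 | T0 C | c
  A -> T0 X3 | T2 T2 | b
  B -> T1 T0
  C -> T0 T2
  T0 -> a
  T1 -> c
  T2 -> b
  X3 -> T1 B
  X4 -> B A

CYK fill:
  [0..0]={S,T1}  "c"  orig:{S}
  [1..1]={T0}  "a"  orig:{}
  [2..2]={S,T1}  "c"  orig:{S}
  [3..3]={T0}  "a"  orig:{}
  [4..4]={T0}  "a"  orig:{}
  [5..5]={S,T1}  "c"  orig:{S}
  [6..6]={S,T1}  "c"  orig:{S}
  [7..7]={T0}  "a"  orig:{}
  [0..1]={B}  "ca"
  [1..2]=∅  "ac"
  [2..3]={B}  "ca"
  [3..4]=∅  "aa"
  [4..5]=∅  "ac"
  [5..6]=∅  "cc"
  [6..7]={B}  "ca"
  [0..2]=∅  "cac"
  [1..3]=∅  "aca"
  [2..4]=∅  "caa"
  [3..5]=∅  "aac"
  [4..6]=∅  "acc"
  [5..7]={X3}  "cca"  orig:{}
  [0..3]=∅  "caca"
  [1..4]=∅  "acaa"
  [2..5]=∅  "caac"
  [3..6]=∅  "aacc"
  [4..7]={A}  "acca"
  [0..4]=∅  "cacaa"
  [1..5]=∅  "acaac"
  [2..6]=∅  "caacc"
  [3..7]=∅  "aacca"
  [0..5]=∅  "cacaac"
  [1..6]=∅  "acaacc"
  [2..7]={X4}  "caacca"  orig:{}
  [0..6]=∅  "cacaacc"
  [1..7]=∅  "acaacca"
  [0..7]={S}  "cacaacca"

S ∈ T[0,7] ⇒ YES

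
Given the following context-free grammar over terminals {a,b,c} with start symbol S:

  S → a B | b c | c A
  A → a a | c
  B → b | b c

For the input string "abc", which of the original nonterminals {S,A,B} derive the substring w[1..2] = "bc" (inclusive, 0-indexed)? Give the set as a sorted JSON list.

Convert to CNF:
  S -> T0 B | T1 T2 | T2 A
  A -> T0 T0 | c
  B -> T1 T2 | b
  T0 -> a
  T1 -> b
  T2 -> c

CYK fill (cells [i..j] with 1 ≤ i ≤ j ≤ 2 only):
  [1..1]={B,T1}  "b"  orig:{B}
  [2..2]={A,T2}  "c"  orig:{A}
  [1..2]={B,S}  "bc"

Original NTs in T[1,2] deriving "bc": ["B", "S"]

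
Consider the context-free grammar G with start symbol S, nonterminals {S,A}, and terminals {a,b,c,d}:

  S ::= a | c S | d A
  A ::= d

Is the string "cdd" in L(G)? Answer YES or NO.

Convert to CNF:
  S -> T0 S | T1 A | a
  A -> d
  T0 -> c
  T1 -> d

CYK fill:
  T[0,0] 'c' = {T0}  orig:{}
  T[1,1] 'd' = {A,T1}  orig:{A}
  T[2,2] 'd' = {A,T1}  orig:{A}
  T[0,1] 'cd' = ∅
  T[1,2] 'dd' = {S}
  T[0,2] 'cdd' = {S}

S ∈ T[0,2] ⇒ YES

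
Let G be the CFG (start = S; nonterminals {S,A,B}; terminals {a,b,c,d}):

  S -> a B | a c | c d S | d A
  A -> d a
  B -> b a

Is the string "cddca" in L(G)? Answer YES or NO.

Convert to CNF:
  S -> T0 A | T1 B | T1 T3 | T3 X4
  A -> T0 T1
  B -> T2 T1
  T0 -> d
  T1 -> a
  T2 -> b
  T3 -> c
  X4 -> T0 S

Fill CYK table bottom-up:
  cell(0,0) c: {T3}  orig:{}
  cell(1,1) d: {T0}  orig:{}
  cell(2,2) d: {T0}  orig:{}
  cell(3,3) c: {T3}  orig:{}
  cell(4,4) a: {T1}  orig:{}
  cell(0,1) cd: ∅
  cell(1,2) dd: ∅
  cell(2,3) dc: ∅
  cell(3,4) ca: ∅
  cell(0,2) cdd: ∅
  cell(1,3) ddc: ∅
  cell(2,4) dca: ∅
  cell(0,3) cddc: ∅
  cell(1,4) ddca: ∅
  cell(0,4) cddca: ∅

S ∉ T[0,4] ⇒ NO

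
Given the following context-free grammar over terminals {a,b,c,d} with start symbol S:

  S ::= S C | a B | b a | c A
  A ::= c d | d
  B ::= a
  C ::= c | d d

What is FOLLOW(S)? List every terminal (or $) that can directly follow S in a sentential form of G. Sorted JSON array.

FIRST iteration:
round 1:
  A via A→c d: +{c}
  A via A→d: +{d}
  B via B→a: +{a}
  C via C→c: +{c}
  C via C→d d: +{d}
  S via S→a B: +{a}
  S via S→b a: +{b}
  S via S→c A: +{c}
  S: {a,b,c}  A: {c,d}  B: {a}  C: {c,d}
round 2: — fixpoint
  S: {a,b,c}  A: {c,d}  B: {a}  C: {c,d}

FOLLOW iteration:
FOLLOW(S) := {$}
[1]
  S→S C: FOLLOW(S) ⊇ FIRST(C) = {c,d}; new: +{c,d}
  S→S C: FOLLOW(C) ⊇ FOLLOW(S) ⊇ {$,c,d}; new: +{$,c,d}
  S→a B: FOLLOW(B) ⊇ FOLLOW(S) ⊇ {$,c,d}; new: +{$,c,d}
  S→c A: FOLLOW(A) ⊇ FOLLOW(S) ⊇ {$,c,d}; new: +{$,c,d}
  FOLLOW[S]={$,c,d}  FOLLOW[A]={$,c,d}  FOLLOW[B]={$,c,d}  FOLLOW[C]={$,c,d}
[2] (stable)
  FOLLOW[S]={$,c,d}  FOLLOW[A]={$,c,d}  FOLLOW[B]={$,c,d}  FOLLOW[C]={$,c,d}

FOLLOW(S) = ["$", "c", "d"]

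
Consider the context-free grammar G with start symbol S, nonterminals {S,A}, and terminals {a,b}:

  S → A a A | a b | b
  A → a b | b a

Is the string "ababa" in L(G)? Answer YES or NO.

CNF form of G:
  S -> A X2 | T0 T1 | b
  A -> T0 T1 | T1 T0
  T0 -> a
  T1 -> b
  X2 -> T0 A

CYK table (by increasing span):
  cell(0,0) a: {T0}  orig:{}
  cell(1,1) b: {S,T1}  orig:{S}
  cell(2,2) a: {T0}  orig:{}
  cell(3,3) b: {S,T1}  orig:{S}
  cell(4,4) a: {T0}  orig:{}
  cell(0,1) ab: {A,S}
  cell(1,2) ba: {A}
  cell(2,3) ab: {A,S}
  cell(3,4) ba: {A}
  cell(0,2) aba: {X2}  orig:{}
  cell(1,3) bab: ∅
  cell(2,4) aba: {X2}  orig:{}
  cell(0,3) abab: ∅
  cell(1,4) baba: ∅
  cell(0,4) ababa: {S}

S ∈ T[0,4] ⇒ YES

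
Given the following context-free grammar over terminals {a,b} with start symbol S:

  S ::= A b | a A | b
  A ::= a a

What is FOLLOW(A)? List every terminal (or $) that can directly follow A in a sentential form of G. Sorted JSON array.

FIRST sets, iterate to fixpoint:
[1]
  A via A→a a: +{a}
  S via S→A b: +{a}
  S via S→b: +{b}
  FIRST[S]={a,b}  FIRST[A]={a}
[2] done
  FIRST[S]={a,b}  FIRST[A]={a}

Compute FOLLOW by fixpoint:
initialize: $ ∈ FOLLOW(S)
iter 1:
  S→A b: FOLLOW(A) ⊇ FIRST(b) = {b}; new: +{b}
  S→a A: FOLLOW(A) ⊇ FOLLOW(S) ⊇ {$}; new: +{$}
  S: {$}  A: {$,b}
iter 2: (stable)
  S: {$}  A: {$,b}

FOLLOW(A) = ["$", "b"]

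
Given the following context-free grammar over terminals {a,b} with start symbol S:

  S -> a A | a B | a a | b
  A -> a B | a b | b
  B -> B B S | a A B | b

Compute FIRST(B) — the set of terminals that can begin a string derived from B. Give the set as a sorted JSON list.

Compute FIRST by fixpoint:
pass 1:
  A via A→a B: +{a}
  A via A→b: +{b}
  B via B→a A B: +{a}
  B via B→b: +{b}
  S via S→a A: +{a}
  S via S→b: +{b}
  FIRST(S)={a,b}  FIRST(A)={a,b}  FIRST(B)={a,b}
pass 2: (no change)
  FIRST(S)={a,b}  FIRST(A)={a,b}  FIRST(B)={a,b}

FIRST(B) = ["a", "b"]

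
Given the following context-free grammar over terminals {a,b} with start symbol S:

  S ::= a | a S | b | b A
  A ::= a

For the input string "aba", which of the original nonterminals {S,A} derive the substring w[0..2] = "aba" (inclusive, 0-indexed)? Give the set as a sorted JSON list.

CNF form of G:
  S -> T0 S | T1 A | a | b
  A -> a
  T0 -> a
  T1 -> b

CYK table (by increasing span) — only the sub-triangle for w[0..2]:
  cell(0,0) a: {A,S,T0}  orig:{A,S}
  cell(1,1) b: {S,T1}  orig:{S}
  cell(2,2) a: {A,S,T0}  orig:{A,S}
  cell(0,1) ab: {S}
  cell(1,2) ba: {S}
  cell(0,2) aba: {S}

Original NTs in T[0,2] deriving "aba": ["S"]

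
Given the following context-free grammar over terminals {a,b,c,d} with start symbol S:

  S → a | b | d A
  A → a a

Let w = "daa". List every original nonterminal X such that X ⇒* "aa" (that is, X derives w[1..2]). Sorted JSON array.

CNF form of G:
  S -> T1 A | a | b
  A -> T0 T0
  T0 -> a
  T1 -> d

Fill CYK table bottom-up, restricted to cells inside w[1..2]:
  T[1,1] 'a' = {S,T0}  orig:{S}
  T[2,2] 'a' = {S,T0}  orig:{S}
  T[1,2] 'aa' = {A}

Original NTs in T[1,2] deriving "aa": ["A"]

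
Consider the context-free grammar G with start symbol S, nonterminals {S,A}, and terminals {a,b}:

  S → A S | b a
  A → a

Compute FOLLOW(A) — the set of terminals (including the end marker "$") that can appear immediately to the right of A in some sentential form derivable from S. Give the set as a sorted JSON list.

FIRST sets, iterate to fixpoint:
round 1:
  A via A→a: +{a}
  S via S→A S: +{a}
  S via S→b a: +{b}
  FIRST(S)={a,b}  FIRST(A)={a}
round 2: (stable)
  FIRST(S)={a,b}  FIRST(A)={a}

FOLLOW iteration:
seed FOLLOW(S) with $
[1]
  S→A S: FOLLOW(A) ⊇ FIRST(S) = {a,b}; new: +{a,b}
  S: {$}  A: {a,b}
[2] — fixpoint
  S: {$}  A: {a,b}

FOLLOW(A) = ["a", "b"]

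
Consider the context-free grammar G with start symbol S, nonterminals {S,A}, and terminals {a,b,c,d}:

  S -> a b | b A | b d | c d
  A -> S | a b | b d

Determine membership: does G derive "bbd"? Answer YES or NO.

CNF form of G:
  S -> T0 T1 | T1 A | T1 T2 | T3 T2
  A -> T0 T1 | T1 A | T1 T2 | T3 T2
  T0 -> a
  T1 -> b
  T2 -> d
  T3 -> c

CYK table (by increasing span):
  cell(0,0) b: {T1}  orig:{}
  cell(1,1) b: {T1}  orig:{}
  cell(2,2) d: {T2}  orig:{}
  cell(0,1) bb: ∅
  cell(1,2) bd: {A,S}
  cell(0,2) bbd: {A,S}

S ∈ T[0,2] ⇒ YES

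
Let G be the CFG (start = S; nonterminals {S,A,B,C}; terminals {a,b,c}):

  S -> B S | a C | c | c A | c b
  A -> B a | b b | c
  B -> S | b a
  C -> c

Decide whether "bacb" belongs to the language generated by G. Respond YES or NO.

CNF form of G:
  S -> B S | T0 C | T2 A | T2 T1 | c
  A -> B T0 | T1 T1 | c
  B -> B S | T0 C | T1 T0 | T2 A | T2 T1 | c
  C -> c
  T0 -> a
  T1 -> b
  T2 -> c

Fill CYK table bottom-up:
  cell(0,0) b: {T1}  orig:{}
  cell(1,1) a: {T0}  orig:{}
  cell(2,2) c: {A,B,C,S,T2}  orig:{A,B,C,S}
  cell(3,3) b: {T1}  orig:{}
  cell(0,1) ba: {B}
  cell(1,2) ac: {B,S}
  cell(2,3) cb: {B,S}
  cell(0,2) bac: {B,S}
  cell(1,3) acb: ∅
  cell(0,3) bacb: {B,S}

S ∈ T[0,3] ⇒ YES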